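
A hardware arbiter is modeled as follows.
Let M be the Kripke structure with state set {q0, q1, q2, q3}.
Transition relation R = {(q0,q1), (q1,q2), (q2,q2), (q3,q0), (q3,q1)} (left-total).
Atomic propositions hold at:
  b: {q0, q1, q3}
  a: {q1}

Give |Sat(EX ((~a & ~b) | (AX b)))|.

Sat(~a) = {q0, q2, q3}
Sat(~b) = {q2}
Sat(~a & ~b) = {q2}
Sat(AX b) = {s : every successor in {q0, q1, q3}} = {q0, q3}
Sat((~a & ~b) | (AX b)) = {q0, q2, q3}
Sat(EX ((~a & ~b) | (AX b))) = {s : some successor in {q0, q2, q3}} = {q1, q2, q3}
|Sat(EX ((~a & ~b) | (AX b)))| = |{q1, q2, q3}| = 3.

3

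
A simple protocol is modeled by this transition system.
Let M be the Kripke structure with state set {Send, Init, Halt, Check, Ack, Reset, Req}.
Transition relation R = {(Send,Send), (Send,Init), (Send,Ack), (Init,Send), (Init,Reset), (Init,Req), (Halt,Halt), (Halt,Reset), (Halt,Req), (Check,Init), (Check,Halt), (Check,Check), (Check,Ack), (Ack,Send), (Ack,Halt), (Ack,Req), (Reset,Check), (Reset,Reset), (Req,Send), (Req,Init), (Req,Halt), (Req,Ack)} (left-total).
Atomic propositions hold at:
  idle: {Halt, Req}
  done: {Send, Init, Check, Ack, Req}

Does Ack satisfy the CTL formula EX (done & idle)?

Yes

Sat(done & idle) = {Req}
Sat(EX (done & idle)) = {s : some successor in {Req}} = {Init, Halt, Ack}
Ack ∈ Sat(EX (done & idle)) = {Init, Halt, Ack}, so the formula holds at Ack.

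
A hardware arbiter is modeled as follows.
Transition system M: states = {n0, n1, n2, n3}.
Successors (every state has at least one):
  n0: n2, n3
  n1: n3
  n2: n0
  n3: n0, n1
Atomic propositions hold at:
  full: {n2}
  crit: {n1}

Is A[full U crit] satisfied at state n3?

No

A[full U crit]: least fixpoint, start Z0 = Sat(crit) = {n1}, add states in Sat(full) with every successor in Z. Already a fixed point.
Sat(A[full U crit]) = {n1}
n3 ∉ Sat(A[full U crit]) = {n1}, so the formula does not hold at n3.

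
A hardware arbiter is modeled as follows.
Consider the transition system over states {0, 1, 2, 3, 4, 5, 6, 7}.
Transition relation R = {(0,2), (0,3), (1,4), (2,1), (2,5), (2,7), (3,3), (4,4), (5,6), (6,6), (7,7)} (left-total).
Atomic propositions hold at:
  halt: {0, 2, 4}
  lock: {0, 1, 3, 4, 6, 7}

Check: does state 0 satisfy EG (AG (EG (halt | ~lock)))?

Sat(~lock) = {2, 5}
Sat(halt | ~lock) = {0, 2, 4, 5}
EG (halt | ~lock): greatest fixpoint, start Z0 = {0, 2, 4, 5}, keep only states in Sat with some successor in Z. Z1 = {0, 2, 4}; Z2 = {0, 4}; Z3 = {4}; fixed.
Sat(EG (halt | ~lock)) = {4}
AG (EG (halt | ~lock)): greatest fixpoint, start Z0 = {4}, keep only states in Sat with every successor in Z. Already a fixed point.
Sat(AG (EG (halt | ~lock))) = {4}
EG (AG (EG (halt | ~lock))): greatest fixpoint, start Z0 = {4}, keep only states in Sat with some successor in Z. Already a fixed point.
Sat(EG (AG (EG (halt | ~lock)))) = {4}
0 ∉ Sat(EG (AG (EG (halt | ~lock)))) = {4}, so the formula does not hold at 0.

No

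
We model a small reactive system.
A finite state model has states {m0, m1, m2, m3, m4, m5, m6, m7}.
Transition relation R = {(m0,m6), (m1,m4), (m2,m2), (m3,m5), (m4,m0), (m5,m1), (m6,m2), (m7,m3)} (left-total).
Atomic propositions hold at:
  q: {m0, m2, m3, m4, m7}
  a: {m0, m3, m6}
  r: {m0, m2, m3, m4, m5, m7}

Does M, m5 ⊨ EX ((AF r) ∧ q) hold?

AF r: least fixpoint, start Z0 = {m0, m2, m3, m4, m5, m7}, add states with every successor in Z. Z1 = {m0, m1, m2, m3, m4, m5, m6, m7}; fixed.
Sat(AF r) = {m0, m1, m2, m3, m4, m5, m6, m7}
Sat((AF r) ∧ q) = {m0, m2, m3, m4, m7}
Sat(EX ((AF r) ∧ q)) = {s : some successor in {m0, m2, m3, m4, m7}} = {m1, m2, m4, m6, m7}
m5 ∉ Sat(EX ((AF r) ∧ q)) = {m1, m2, m4, m6, m7}, so the formula does not hold at m5.

No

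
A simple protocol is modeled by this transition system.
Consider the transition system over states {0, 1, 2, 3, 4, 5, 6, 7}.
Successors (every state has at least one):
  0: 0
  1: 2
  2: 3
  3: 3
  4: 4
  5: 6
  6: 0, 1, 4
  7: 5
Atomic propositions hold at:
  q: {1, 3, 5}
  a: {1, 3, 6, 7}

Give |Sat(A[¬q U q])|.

Sat(¬q) = {0, 2, 4, 6, 7}
A[¬q U q]: least fixpoint, start Z0 = Sat(q) = {1, 3, 5}, add states in Sat(¬q) with every successor in Z. Z1 = {1, 2, 3, 5, 7}; fixed.
Sat(A[¬q U q]) = {1, 2, 3, 5, 7}
|Sat(A[¬q U q])| = |{1, 2, 3, 5, 7}| = 5.

5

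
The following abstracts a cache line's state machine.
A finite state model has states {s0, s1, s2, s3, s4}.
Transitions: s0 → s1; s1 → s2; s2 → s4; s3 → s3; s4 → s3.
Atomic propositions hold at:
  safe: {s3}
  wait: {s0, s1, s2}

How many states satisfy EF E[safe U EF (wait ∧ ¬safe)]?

Sat(¬safe) = {s0, s1, s2, s4}
Sat(wait ∧ ¬safe) = {s0, s1, s2}
EF (wait ∧ ¬safe): least fixpoint, start Z0 = {s0, s1, s2}, add states with some successor in Z. Already a fixed point.
Sat(EF (wait ∧ ¬safe)) = {s0, s1, s2}
E[safe U EF (wait ∧ ¬safe)]: least fixpoint, start Z0 = Sat(EF (wait ∧ ¬safe)) = {s0, s1, s2}, add states in Sat(safe) with some successor in Z. Already a fixed point.
Sat(E[safe U EF (wait ∧ ¬safe)]) = {s0, s1, s2}
EF E[safe U EF (wait ∧ ¬safe)]: least fixpoint, start Z0 = {s0, s1, s2}, add states with some successor in Z. Already a fixed point.
Sat(EF E[safe U EF (wait ∧ ¬safe)]) = {s0, s1, s2}
|Sat(EF E[safe U EF (wait ∧ ¬safe)])| = |{s0, s1, s2}| = 3.

3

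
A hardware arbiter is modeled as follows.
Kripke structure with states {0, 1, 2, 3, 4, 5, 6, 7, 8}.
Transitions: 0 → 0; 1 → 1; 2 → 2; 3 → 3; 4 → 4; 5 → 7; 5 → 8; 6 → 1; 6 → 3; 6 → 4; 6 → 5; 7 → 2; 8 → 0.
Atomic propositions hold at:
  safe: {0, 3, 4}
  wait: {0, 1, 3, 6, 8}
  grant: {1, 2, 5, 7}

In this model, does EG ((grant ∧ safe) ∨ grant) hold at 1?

Yes

Sat(grant ∧ safe) = ∅
Sat((grant ∧ safe) ∨ grant) = {1, 2, 5, 7}
EG ((grant ∧ safe) ∨ grant): greatest fixpoint, start Z0 = {1, 2, 5, 7}, keep only states in Sat with some successor in Z. Already a fixed point.
Sat(EG ((grant ∧ safe) ∨ grant)) = {1, 2, 5, 7}
1 ∈ Sat(EG ((grant ∧ safe) ∨ grant)) = {1, 2, 5, 7}, so the formula holds at 1.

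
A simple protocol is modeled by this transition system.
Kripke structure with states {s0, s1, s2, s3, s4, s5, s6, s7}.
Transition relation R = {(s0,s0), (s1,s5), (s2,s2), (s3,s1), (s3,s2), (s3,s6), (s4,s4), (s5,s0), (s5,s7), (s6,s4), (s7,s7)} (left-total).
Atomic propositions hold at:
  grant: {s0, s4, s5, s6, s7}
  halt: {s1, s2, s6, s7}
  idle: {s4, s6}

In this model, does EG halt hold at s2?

EG halt: greatest fixpoint, start Z0 = {s1, s2, s6, s7}, keep only states in Sat with some successor in Z. Z1 = {s2, s7}; fixed.
Sat(EG halt) = {s2, s7}
s2 ∈ Sat(EG halt) = {s2, s7}, so the formula holds at s2.

Yes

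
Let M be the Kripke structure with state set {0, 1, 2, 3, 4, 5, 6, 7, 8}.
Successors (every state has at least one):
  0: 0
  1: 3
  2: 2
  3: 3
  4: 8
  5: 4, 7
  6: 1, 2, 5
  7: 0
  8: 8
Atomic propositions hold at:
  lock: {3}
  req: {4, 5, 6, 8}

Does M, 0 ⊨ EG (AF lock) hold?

AF lock: least fixpoint, start Z0 = {3}, add states with every successor in Z. Z1 = {1, 3}; fixed.
Sat(AF lock) = {1, 3}
EG (AF lock): greatest fixpoint, start Z0 = {1, 3}, keep only states in Sat with some successor in Z. Already a fixed point.
Sat(EG (AF lock)) = {1, 3}
0 ∉ Sat(EG (AF lock)) = {1, 3}, so the formula does not hold at 0.

No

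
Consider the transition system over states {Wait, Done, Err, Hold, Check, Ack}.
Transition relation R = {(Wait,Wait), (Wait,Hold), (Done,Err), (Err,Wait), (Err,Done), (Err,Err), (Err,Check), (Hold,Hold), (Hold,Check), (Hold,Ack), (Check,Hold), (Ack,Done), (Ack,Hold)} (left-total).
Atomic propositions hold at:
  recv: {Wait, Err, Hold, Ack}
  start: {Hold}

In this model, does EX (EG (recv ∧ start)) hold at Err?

No

Sat(recv ∧ start) = {Hold}
EG (recv ∧ start): greatest fixpoint, start Z0 = {Hold}, keep only states in Sat with some successor in Z. Already a fixed point.
Sat(EG (recv ∧ start)) = {Hold}
Sat(EX (EG (recv ∧ start))) = {s : some successor in {Hold}} = {Wait, Hold, Check, Ack}
Err ∉ Sat(EX (EG (recv ∧ start))) = {Wait, Hold, Check, Ack}, so the formula does not hold at Err.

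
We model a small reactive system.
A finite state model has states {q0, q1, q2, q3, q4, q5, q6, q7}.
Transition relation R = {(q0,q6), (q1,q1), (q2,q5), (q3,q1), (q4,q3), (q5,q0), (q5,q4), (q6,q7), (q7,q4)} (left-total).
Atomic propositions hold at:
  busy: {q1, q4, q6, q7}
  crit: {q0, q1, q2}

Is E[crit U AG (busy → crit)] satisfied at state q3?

Yes

Sat(busy → crit) = {q0, q1, q2, q3, q5}
AG (busy → crit): greatest fixpoint, start Z0 = {q0, q1, q2, q3, q5}, keep only states in Sat with every successor in Z. Z1 = {q1, q2, q3}; Z2 = {q1, q3}; fixed.
Sat(AG (busy → crit)) = {q1, q3}
E[crit U AG (busy → crit)]: least fixpoint, start Z0 = Sat(AG (busy → crit)) = {q1, q3}, add states in Sat(crit) with some successor in Z. Already a fixed point.
Sat(E[crit U AG (busy → crit)]) = {q1, q3}
q3 ∈ Sat(E[crit U AG (busy → crit)]) = {q1, q3}, so the formula holds at q3.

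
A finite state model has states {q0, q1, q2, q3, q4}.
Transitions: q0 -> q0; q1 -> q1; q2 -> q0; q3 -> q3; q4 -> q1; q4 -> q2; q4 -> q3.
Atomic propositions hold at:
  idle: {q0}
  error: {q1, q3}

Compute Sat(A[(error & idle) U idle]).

{q0}

Sat(error & idle) = ∅
A[(error & idle) U idle]: least fixpoint, start Z0 = Sat(idle) = {q0}, add states in Sat(error & idle) with every successor in Z. Already a fixed point.
Sat(A[(error & idle) U idle]) = {q0}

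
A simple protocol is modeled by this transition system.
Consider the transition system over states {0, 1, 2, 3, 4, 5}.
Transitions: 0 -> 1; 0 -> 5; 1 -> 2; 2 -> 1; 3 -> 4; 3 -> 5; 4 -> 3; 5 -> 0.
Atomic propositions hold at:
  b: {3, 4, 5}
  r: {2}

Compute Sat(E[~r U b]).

{0, 3, 4, 5}

Sat(~r) = {0, 1, 3, 4, 5}
E[~r U b]: least fixpoint, start Z0 = Sat(b) = {3, 4, 5}, add states in Sat(~r) with some successor in Z. Z1 = {0, 3, 4, 5}; fixed.
Sat(E[~r U b]) = {0, 3, 4, 5}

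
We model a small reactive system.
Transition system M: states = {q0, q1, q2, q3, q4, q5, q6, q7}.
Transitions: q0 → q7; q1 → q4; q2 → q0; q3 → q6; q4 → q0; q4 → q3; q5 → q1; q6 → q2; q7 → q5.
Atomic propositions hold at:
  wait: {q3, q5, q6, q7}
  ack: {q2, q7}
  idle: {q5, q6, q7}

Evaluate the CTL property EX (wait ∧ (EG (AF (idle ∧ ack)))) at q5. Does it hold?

No

Sat(idle ∧ ack) = {q7}
AF (idle ∧ ack): least fixpoint, start Z0 = {q7}, add states with every successor in Z. Z1 = {q0, q7}; Z2 = {q0, q2, q7}; Z3 = {q0, q2, q6, q7}; Z4 = {q0, q2, q3, q6, q7}; Z5 = {q0, q2, q3, q4, q6, q7}; Z6 = {q0, q1, q2, q3, q4, q6, q7}; Z7 = {q0, q1, q2, q3, q4, q5, q6, q7}; fixed.
Sat(AF (idle ∧ ack)) = {q0, q1, q2, q3, q4, q5, q6, q7}
EG (AF (idle ∧ ack)): greatest fixpoint, start Z0 = {q0, q1, q2, q3, q4, q5, q6, q7}, keep only states in Sat with some successor in Z. Already a fixed point.
Sat(EG (AF (idle ∧ ack))) = {q0, q1, q2, q3, q4, q5, q6, q7}
Sat(wait ∧ (EG (AF (idle ∧ ack)))) = {q3, q5, q6, q7}
Sat(EX (wait ∧ (EG (AF (idle ∧ ack))))) = {s : some successor in {q3, q5, q6, q7}} = {q0, q3, q4, q7}
q5 ∉ Sat(EX (wait ∧ (EG (AF (idle ∧ ack))))) = {q0, q3, q4, q7}, so the formula does not hold at q5.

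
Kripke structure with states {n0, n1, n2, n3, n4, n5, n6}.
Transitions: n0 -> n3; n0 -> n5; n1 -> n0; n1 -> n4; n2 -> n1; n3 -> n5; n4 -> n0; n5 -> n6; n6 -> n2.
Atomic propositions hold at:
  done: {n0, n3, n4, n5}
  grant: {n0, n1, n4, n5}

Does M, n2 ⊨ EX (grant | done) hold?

Yes

Sat(grant | done) = {n0, n1, n3, n4, n5}
Sat(EX (grant | done)) = {s : some successor in {n0, n1, n3, n4, n5}} = {n0, n1, n2, n3, n4}
n2 ∈ Sat(EX (grant | done)) = {n0, n1, n2, n3, n4}, so the formula holds at n2.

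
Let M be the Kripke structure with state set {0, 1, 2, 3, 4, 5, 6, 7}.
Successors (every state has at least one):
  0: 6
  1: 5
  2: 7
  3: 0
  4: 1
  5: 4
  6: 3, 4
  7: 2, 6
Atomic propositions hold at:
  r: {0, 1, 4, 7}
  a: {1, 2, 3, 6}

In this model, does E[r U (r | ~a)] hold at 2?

Sat(~a) = {0, 4, 5, 7}
Sat(r | ~a) = {0, 1, 4, 5, 7}
E[r U (r | ~a)]: least fixpoint, start Z0 = Sat((r | ~a)) = {0, 1, 4, 5, 7}, add states in Sat(r) with some successor in Z. Already a fixed point.
Sat(E[r U (r | ~a)]) = {0, 1, 4, 5, 7}
2 ∉ Sat(E[r U (r | ~a)]) = {0, 1, 4, 5, 7}, so the formula does not hold at 2.

No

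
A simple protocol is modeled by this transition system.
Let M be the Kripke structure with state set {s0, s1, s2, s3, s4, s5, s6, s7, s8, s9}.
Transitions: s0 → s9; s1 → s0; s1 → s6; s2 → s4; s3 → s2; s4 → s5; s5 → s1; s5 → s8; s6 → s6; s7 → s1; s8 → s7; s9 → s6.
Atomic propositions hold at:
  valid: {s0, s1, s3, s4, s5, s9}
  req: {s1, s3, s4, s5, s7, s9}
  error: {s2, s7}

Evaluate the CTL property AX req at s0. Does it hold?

Yes

Sat(AX req) = {s : every successor in {s1, s3, s4, s5, s7, s9}} = {s0, s2, s4, s7, s8}
s0 ∈ Sat(AX req) = {s0, s2, s4, s7, s8}, so the formula holds at s0.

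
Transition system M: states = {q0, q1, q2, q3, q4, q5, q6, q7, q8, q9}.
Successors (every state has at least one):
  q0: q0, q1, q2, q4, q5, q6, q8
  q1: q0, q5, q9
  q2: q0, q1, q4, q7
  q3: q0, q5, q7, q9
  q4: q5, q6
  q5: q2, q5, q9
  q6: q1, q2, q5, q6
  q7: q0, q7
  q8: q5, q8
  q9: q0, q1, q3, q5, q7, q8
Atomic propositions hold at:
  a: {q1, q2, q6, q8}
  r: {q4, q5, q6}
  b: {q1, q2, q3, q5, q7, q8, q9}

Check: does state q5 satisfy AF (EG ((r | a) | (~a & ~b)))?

Sat(r | a) = {q1, q2, q4, q5, q6, q8}
Sat(~a) = {q0, q3, q4, q5, q7, q9}
Sat(~b) = {q0, q4, q6}
Sat(~a & ~b) = {q0, q4}
Sat((r | a) | (~a & ~b)) = {q0, q1, q2, q4, q5, q6, q8}
EG ((r | a) | (~a & ~b)): greatest fixpoint, start Z0 = {q0, q1, q2, q4, q5, q6, q8}, keep only states in Sat with some successor in Z. Already a fixed point.
Sat(EG ((r | a) | (~a & ~b))) = {q0, q1, q2, q4, q5, q6, q8}
AF (EG ((r | a) | (~a & ~b))): least fixpoint, start Z0 = {q0, q1, q2, q4, q5, q6, q8}, add states with every successor in Z. Already a fixed point.
Sat(AF (EG ((r | a) | (~a & ~b)))) = {q0, q1, q2, q4, q5, q6, q8}
q5 ∈ Sat(AF (EG ((r | a) | (~a & ~b)))) = {q0, q1, q2, q4, q5, q6, q8}, so the formula holds at q5.

Yes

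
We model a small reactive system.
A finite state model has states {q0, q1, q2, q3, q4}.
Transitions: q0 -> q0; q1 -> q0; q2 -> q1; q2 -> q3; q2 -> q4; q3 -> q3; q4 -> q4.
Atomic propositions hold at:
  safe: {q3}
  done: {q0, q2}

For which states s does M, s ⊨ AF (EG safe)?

EG safe: greatest fixpoint, start Z0 = {q3}, keep only states in Sat with some successor in Z. Already a fixed point.
Sat(EG safe) = {q3}
AF (EG safe): least fixpoint, start Z0 = {q3}, add states with every successor in Z. Already a fixed point.
Sat(AF (EG safe)) = {q3}

{q3}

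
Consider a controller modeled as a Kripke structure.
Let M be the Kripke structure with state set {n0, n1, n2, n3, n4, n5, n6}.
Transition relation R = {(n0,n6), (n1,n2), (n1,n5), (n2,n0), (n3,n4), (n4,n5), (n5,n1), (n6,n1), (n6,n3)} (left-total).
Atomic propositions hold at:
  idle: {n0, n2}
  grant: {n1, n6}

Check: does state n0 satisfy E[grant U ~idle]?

No

Sat(~idle) = {n1, n3, n4, n5, n6}
E[grant U ~idle]: least fixpoint, start Z0 = Sat(~idle) = {n1, n3, n4, n5, n6}, add states in Sat(grant) with some successor in Z. Already a fixed point.
Sat(E[grant U ~idle]) = {n1, n3, n4, n5, n6}
n0 ∉ Sat(E[grant U ~idle]) = {n1, n3, n4, n5, n6}, so the formula does not hold at n0.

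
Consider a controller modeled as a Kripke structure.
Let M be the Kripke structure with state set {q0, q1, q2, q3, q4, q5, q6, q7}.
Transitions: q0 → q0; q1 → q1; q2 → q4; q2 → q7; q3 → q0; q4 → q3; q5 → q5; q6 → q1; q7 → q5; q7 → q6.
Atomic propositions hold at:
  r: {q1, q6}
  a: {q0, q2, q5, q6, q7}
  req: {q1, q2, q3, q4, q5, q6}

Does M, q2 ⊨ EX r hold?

Sat(EX r) = {s : some successor in {q1, q6}} = {q1, q6, q7}
q2 ∉ Sat(EX r) = {q1, q6, q7}, so the formula does not hold at q2.

No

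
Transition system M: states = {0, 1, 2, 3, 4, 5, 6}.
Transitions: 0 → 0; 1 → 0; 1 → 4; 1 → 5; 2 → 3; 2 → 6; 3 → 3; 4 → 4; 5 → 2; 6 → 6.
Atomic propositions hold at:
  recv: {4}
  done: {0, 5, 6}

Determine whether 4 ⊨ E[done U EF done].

EF done: least fixpoint, start Z0 = {0, 5, 6}, add states with some successor in Z. Z1 = {0, 1, 2, 5, 6}; fixed.
Sat(EF done) = {0, 1, 2, 5, 6}
E[done U EF done]: least fixpoint, start Z0 = Sat(EF done) = {0, 1, 2, 5, 6}, add states in Sat(done) with some successor in Z. Already a fixed point.
Sat(E[done U EF done]) = {0, 1, 2, 5, 6}
4 ∉ Sat(E[done U EF done]) = {0, 1, 2, 5, 6}, so the formula does not hold at 4.

No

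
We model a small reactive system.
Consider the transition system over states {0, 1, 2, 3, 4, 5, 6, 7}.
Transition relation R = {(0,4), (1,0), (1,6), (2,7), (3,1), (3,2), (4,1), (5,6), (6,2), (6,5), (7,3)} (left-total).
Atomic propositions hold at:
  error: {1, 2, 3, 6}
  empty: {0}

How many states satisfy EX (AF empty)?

AF empty: least fixpoint, start Z0 = {0}, add states with every successor in Z. Already a fixed point.
Sat(AF empty) = {0}
Sat(EX (AF empty)) = {s : some successor in {0}} = {1}
|Sat(EX (AF empty))| = |{1}| = 1.

1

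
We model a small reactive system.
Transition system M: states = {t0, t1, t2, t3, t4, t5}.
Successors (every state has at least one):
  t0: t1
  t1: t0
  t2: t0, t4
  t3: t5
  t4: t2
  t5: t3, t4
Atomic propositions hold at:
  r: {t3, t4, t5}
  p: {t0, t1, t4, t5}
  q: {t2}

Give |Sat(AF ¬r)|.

4

Sat(¬r) = {t0, t1, t2}
AF ¬r: least fixpoint, start Z0 = {t0, t1, t2}, add states with every successor in Z. Z1 = {t0, t1, t2, t4}; fixed.
Sat(AF ¬r) = {t0, t1, t2, t4}
|Sat(AF ¬r)| = |{t0, t1, t2, t4}| = 4.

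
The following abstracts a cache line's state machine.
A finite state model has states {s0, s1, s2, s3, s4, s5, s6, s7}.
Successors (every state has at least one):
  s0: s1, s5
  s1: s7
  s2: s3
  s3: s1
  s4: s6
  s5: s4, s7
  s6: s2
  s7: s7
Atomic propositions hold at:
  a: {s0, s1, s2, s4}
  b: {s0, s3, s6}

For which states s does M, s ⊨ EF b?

{s0, s2, s3, s4, s5, s6}

EF b: least fixpoint, start Z0 = {s0, s3, s6}, add states with some successor in Z. Z1 = {s0, s2, s3, s4, s6}; Z2 = {s0, s2, s3, s4, s5, s6}; fixed.
Sat(EF b) = {s0, s2, s3, s4, s5, s6}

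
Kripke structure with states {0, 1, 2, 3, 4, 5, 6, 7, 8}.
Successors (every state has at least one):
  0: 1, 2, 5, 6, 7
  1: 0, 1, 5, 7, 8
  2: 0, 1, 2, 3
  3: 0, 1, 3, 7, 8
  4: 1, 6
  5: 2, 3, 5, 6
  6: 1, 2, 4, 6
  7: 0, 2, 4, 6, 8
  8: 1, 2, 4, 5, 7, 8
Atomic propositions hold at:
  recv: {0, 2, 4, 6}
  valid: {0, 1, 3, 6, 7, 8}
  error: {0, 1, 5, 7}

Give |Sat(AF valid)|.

7

AF valid: least fixpoint, start Z0 = {0, 1, 3, 6, 7, 8}, add states with every successor in Z. Z1 = {0, 1, 3, 4, 6, 7, 8}; fixed.
Sat(AF valid) = {0, 1, 3, 4, 6, 7, 8}
|Sat(AF valid)| = |{0, 1, 3, 4, 6, 7, 8}| = 7.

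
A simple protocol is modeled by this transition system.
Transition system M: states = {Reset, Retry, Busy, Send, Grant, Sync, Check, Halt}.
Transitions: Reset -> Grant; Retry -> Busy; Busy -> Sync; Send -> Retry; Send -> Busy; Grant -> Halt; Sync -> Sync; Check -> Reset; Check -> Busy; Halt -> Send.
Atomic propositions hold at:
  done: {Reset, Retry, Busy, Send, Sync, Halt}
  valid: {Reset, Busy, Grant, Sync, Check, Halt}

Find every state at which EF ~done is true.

Sat(~done) = {Grant, Check}
EF ~done: least fixpoint, start Z0 = {Grant, Check}, add states with some successor in Z. Z1 = {Reset, Grant, Check}; fixed.
Sat(EF ~done) = {Reset, Grant, Check}

{Reset, Grant, Check}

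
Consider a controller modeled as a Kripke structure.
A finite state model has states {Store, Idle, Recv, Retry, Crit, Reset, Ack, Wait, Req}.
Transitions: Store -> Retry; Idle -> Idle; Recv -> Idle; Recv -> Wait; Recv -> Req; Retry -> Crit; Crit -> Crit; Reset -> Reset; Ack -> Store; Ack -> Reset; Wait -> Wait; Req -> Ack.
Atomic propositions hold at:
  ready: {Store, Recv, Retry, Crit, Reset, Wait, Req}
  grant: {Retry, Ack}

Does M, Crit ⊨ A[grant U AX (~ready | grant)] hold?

Sat(~ready) = {Idle, Ack}
Sat(~ready | grant) = {Idle, Retry, Ack}
Sat(AX (~ready | grant)) = {s : every successor in {Idle, Retry, Ack}} = {Store, Idle, Req}
A[grant U AX (~ready | grant)]: least fixpoint, start Z0 = Sat(AX (~ready | grant)) = {Store, Idle, Req}, add states in Sat(grant) with every successor in Z. Already a fixed point.
Sat(A[grant U AX (~ready | grant)]) = {Store, Idle, Req}
Crit ∉ Sat(A[grant U AX (~ready | grant)]) = {Store, Idle, Req}, so the formula does not hold at Crit.

No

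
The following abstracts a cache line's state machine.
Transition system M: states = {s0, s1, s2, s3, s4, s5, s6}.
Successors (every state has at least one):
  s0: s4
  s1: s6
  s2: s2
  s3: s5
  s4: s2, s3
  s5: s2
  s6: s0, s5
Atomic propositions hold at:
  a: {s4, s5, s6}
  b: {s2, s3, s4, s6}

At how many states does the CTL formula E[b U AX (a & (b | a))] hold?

Sat(b | a) = {s2, s3, s4, s5, s6}
Sat(a & (b | a)) = {s4, s5, s6}
Sat(AX (a & (b | a))) = {s : every successor in {s4, s5, s6}} = {s0, s1, s3}
E[b U AX (a & (b | a))]: least fixpoint, start Z0 = Sat(AX (a & (b | a))) = {s0, s1, s3}, add states in Sat(b) with some successor in Z. Z1 = {s0, s1, s3, s4, s6}; fixed.
Sat(E[b U AX (a & (b | a))]) = {s0, s1, s3, s4, s6}
|Sat(E[b U AX (a & (b | a))])| = |{s0, s1, s3, s4, s6}| = 5.

5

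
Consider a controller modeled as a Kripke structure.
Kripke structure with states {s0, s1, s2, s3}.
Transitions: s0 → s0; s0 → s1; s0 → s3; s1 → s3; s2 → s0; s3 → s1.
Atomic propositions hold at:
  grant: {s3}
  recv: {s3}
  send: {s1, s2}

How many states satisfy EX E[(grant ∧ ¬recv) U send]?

Sat(¬recv) = {s0, s1, s2}
Sat(grant ∧ ¬recv) = ∅
E[(grant ∧ ¬recv) U send]: least fixpoint, start Z0 = Sat(send) = {s1, s2}, add states in Sat(grant ∧ ¬recv) with some successor in Z. Already a fixed point.
Sat(E[(grant ∧ ¬recv) U send]) = {s1, s2}
Sat(EX E[(grant ∧ ¬recv) U send]) = {s : some successor in {s1, s2}} = {s0, s3}
|Sat(EX E[(grant ∧ ¬recv) U send])| = |{s0, s3}| = 2.

2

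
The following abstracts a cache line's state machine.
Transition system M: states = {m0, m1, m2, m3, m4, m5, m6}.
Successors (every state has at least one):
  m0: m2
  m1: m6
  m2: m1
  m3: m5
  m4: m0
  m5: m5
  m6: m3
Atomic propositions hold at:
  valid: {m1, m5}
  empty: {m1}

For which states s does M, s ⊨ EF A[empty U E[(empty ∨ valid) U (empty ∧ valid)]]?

{m0, m1, m2, m4}

Sat(empty ∨ valid) = {m1, m5}
Sat(empty ∧ valid) = {m1}
E[(empty ∨ valid) U (empty ∧ valid)]: least fixpoint, start Z0 = Sat((empty ∧ valid)) = {m1}, add states in Sat(empty ∨ valid) with some successor in Z. Already a fixed point.
Sat(E[(empty ∨ valid) U (empty ∧ valid)]) = {m1}
A[empty U E[(empty ∨ valid) U (empty ∧ valid)]]: least fixpoint, start Z0 = Sat(E[(empty ∨ valid) U (empty ∧ valid)]) = {m1}, add states in Sat(empty) with every successor in Z. Already a fixed point.
Sat(A[empty U E[(empty ∨ valid) U (empty ∧ valid)]]) = {m1}
EF A[empty U E[(empty ∨ valid) U (empty ∧ valid)]]: least fixpoint, start Z0 = {m1}, add states with some successor in Z. Z1 = {m1, m2}; Z2 = {m0, m1, m2}; Z3 = {m0, m1, m2, m4}; fixed.
Sat(EF A[empty U E[(empty ∨ valid) U (empty ∧ valid)]]) = {m0, m1, m2, m4}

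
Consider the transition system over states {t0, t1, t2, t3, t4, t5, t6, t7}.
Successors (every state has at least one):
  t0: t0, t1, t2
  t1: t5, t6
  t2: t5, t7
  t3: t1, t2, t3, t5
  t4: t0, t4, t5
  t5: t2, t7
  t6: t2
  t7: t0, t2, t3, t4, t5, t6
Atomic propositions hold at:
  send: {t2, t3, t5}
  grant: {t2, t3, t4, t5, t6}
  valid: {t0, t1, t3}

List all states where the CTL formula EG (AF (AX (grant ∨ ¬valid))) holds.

Sat(¬valid) = {t2, t4, t5, t6, t7}
Sat(grant ∨ ¬valid) = {t2, t3, t4, t5, t6, t7}
Sat(AX (grant ∨ ¬valid)) = {s : every successor in {t2, t3, t4, t5, t6, t7}} = {t1, t2, t5, t6}
AF (AX (grant ∨ ¬valid)): least fixpoint, start Z0 = {t1, t2, t5, t6}, add states with every successor in Z. Already a fixed point.
Sat(AF (AX (grant ∨ ¬valid))) = {t1, t2, t5, t6}
EG (AF (AX (grant ∨ ¬valid))): greatest fixpoint, start Z0 = {t1, t2, t5, t6}, keep only states in Sat with some successor in Z. Already a fixed point.
Sat(EG (AF (AX (grant ∨ ¬valid)))) = {t1, t2, t5, t6}

{t1, t2, t5, t6}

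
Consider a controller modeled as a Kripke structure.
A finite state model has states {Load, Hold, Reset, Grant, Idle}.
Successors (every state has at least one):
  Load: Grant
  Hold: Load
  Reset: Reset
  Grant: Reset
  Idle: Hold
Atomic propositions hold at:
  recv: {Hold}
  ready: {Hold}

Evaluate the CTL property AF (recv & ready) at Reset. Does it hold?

No

Sat(recv & ready) = {Hold}
AF (recv & ready): least fixpoint, start Z0 = {Hold}, add states with every successor in Z. Z1 = {Hold, Idle}; fixed.
Sat(AF (recv & ready)) = {Hold, Idle}
Reset ∉ Sat(AF (recv & ready)) = {Hold, Idle}, so the formula does not hold at Reset.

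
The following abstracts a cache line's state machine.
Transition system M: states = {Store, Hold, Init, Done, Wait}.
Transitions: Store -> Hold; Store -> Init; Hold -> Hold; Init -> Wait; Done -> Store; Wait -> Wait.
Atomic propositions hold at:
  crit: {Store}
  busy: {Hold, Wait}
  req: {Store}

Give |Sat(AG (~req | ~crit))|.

3

Sat(~req) = {Hold, Init, Done, Wait}
Sat(~crit) = {Hold, Init, Done, Wait}
Sat(~req | ~crit) = {Hold, Init, Done, Wait}
AG (~req | ~crit): greatest fixpoint, start Z0 = {Hold, Init, Done, Wait}, keep only states in Sat with every successor in Z. Z1 = {Hold, Init, Wait}; fixed.
Sat(AG (~req | ~crit)) = {Hold, Init, Wait}
|Sat(AG (~req | ~crit))| = |{Hold, Init, Wait}| = 3.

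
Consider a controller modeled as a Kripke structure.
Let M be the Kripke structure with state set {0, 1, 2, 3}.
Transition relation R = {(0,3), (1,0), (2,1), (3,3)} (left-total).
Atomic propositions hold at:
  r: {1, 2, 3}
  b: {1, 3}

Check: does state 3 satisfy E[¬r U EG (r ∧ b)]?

Sat(¬r) = {0}
Sat(r ∧ b) = {1, 3}
EG (r ∧ b): greatest fixpoint, start Z0 = {1, 3}, keep only states in Sat with some successor in Z. Z1 = {3}; fixed.
Sat(EG (r ∧ b)) = {3}
E[¬r U EG (r ∧ b)]: least fixpoint, start Z0 = Sat(EG (r ∧ b)) = {3}, add states in Sat(¬r) with some successor in Z. Z1 = {0, 3}; fixed.
Sat(E[¬r U EG (r ∧ b)]) = {0, 3}
3 ∈ Sat(E[¬r U EG (r ∧ b)]) = {0, 3}, so the formula holds at 3.

Yes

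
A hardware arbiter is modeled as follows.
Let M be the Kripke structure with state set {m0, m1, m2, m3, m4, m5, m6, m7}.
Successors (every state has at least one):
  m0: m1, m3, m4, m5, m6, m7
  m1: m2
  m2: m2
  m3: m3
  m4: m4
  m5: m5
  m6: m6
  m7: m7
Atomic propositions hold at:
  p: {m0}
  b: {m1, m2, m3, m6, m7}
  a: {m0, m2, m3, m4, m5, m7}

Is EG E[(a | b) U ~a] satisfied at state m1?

Sat(a | b) = {m0, m1, m2, m3, m4, m5, m6, m7}
Sat(~a) = {m1, m6}
E[(a | b) U ~a]: least fixpoint, start Z0 = Sat(~a) = {m1, m6}, add states in Sat(a | b) with some successor in Z. Z1 = {m0, m1, m6}; fixed.
Sat(E[(a | b) U ~a]) = {m0, m1, m6}
EG E[(a | b) U ~a]: greatest fixpoint, start Z0 = {m0, m1, m6}, keep only states in Sat with some successor in Z. Z1 = {m0, m6}; fixed.
Sat(EG E[(a | b) U ~a]) = {m0, m6}
m1 ∉ Sat(EG E[(a | b) U ~a]) = {m0, m6}, so the formula does not hold at m1.

No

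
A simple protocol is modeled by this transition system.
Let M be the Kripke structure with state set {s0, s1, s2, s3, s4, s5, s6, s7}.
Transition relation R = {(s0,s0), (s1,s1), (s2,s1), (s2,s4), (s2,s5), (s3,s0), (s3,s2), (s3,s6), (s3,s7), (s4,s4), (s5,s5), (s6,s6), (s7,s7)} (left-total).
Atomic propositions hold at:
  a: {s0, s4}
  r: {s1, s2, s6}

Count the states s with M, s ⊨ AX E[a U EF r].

2

EF r: least fixpoint, start Z0 = {s1, s2, s6}, add states with some successor in Z. Z1 = {s1, s2, s3, s6}; fixed.
Sat(EF r) = {s1, s2, s3, s6}
E[a U EF r]: least fixpoint, start Z0 = Sat(EF r) = {s1, s2, s3, s6}, add states in Sat(a) with some successor in Z. Already a fixed point.
Sat(E[a U EF r]) = {s1, s2, s3, s6}
Sat(AX E[a U EF r]) = {s : every successor in {s1, s2, s3, s6}} = {s1, s6}
|Sat(AX E[a U EF r])| = |{s1, s6}| = 2.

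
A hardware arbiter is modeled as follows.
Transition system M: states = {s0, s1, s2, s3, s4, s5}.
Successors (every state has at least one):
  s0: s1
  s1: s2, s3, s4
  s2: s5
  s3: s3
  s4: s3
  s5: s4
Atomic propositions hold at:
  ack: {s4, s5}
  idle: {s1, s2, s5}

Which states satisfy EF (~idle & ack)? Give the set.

Sat(~idle) = {s0, s3, s4}
Sat(~idle & ack) = {s4}
EF (~idle & ack): least fixpoint, start Z0 = {s4}, add states with some successor in Z. Z1 = {s1, s4, s5}; Z2 = {s0, s1, s2, s4, s5}; fixed.
Sat(EF (~idle & ack)) = {s0, s1, s2, s4, s5}

{s0, s1, s2, s4, s5}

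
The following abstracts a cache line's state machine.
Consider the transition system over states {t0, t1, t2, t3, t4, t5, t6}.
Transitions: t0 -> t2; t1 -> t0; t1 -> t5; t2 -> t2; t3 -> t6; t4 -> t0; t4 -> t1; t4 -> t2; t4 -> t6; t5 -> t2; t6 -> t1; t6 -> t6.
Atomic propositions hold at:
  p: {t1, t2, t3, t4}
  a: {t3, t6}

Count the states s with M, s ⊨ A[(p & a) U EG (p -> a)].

2

Sat(p & a) = {t3}
Sat(p -> a) = {t0, t3, t5, t6}
EG (p -> a): greatest fixpoint, start Z0 = {t0, t3, t5, t6}, keep only states in Sat with some successor in Z. Z1 = {t3, t6}; fixed.
Sat(EG (p -> a)) = {t3, t6}
A[(p & a) U EG (p -> a)]: least fixpoint, start Z0 = Sat(EG (p -> a)) = {t3, t6}, add states in Sat(p & a) with every successor in Z. Already a fixed point.
Sat(A[(p & a) U EG (p -> a)]) = {t3, t6}
|Sat(A[(p & a) U EG (p -> a)])| = |{t3, t6}| = 2.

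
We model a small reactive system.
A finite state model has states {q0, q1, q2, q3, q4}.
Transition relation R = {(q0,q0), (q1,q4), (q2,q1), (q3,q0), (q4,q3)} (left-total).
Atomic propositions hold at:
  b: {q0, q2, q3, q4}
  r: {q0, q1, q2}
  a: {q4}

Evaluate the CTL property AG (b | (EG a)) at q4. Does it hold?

EG a: greatest fixpoint, start Z0 = {q4}, keep only states in Sat with some successor in Z. Z1 = ∅; fixed.
Sat(EG a) = ∅
Sat(b | (EG a)) = {q0, q2, q3, q4}
AG (b | (EG a)): greatest fixpoint, start Z0 = {q0, q2, q3, q4}, keep only states in Sat with every successor in Z. Z1 = {q0, q3, q4}; fixed.
Sat(AG (b | (EG a))) = {q0, q3, q4}
q4 ∈ Sat(AG (b | (EG a))) = {q0, q3, q4}, so the formula holds at q4.

Yes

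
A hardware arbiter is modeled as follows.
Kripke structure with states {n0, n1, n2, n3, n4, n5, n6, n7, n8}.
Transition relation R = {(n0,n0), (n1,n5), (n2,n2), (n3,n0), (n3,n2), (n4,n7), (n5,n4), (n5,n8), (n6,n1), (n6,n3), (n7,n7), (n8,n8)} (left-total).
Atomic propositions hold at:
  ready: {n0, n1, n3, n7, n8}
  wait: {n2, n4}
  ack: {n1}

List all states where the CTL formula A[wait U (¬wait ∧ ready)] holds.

{n0, n1, n3, n4, n7, n8}

Sat(¬wait) = {n0, n1, n3, n5, n6, n7, n8}
Sat(¬wait ∧ ready) = {n0, n1, n3, n7, n8}
A[wait U (¬wait ∧ ready)]: least fixpoint, start Z0 = Sat((¬wait ∧ ready)) = {n0, n1, n3, n7, n8}, add states in Sat(wait) with every successor in Z. Z1 = {n0, n1, n3, n4, n7, n8}; fixed.
Sat(A[wait U (¬wait ∧ ready)]) = {n0, n1, n3, n4, n7, n8}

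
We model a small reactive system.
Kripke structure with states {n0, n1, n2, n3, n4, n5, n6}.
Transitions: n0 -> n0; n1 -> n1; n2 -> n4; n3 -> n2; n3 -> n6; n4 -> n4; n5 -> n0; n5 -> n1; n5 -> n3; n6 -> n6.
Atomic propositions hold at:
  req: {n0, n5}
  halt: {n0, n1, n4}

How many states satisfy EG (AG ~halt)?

1

Sat(~halt) = {n2, n3, n5, n6}
AG ~halt: greatest fixpoint, start Z0 = {n2, n3, n5, n6}, keep only states in Sat with every successor in Z. Z1 = {n3, n6}; Z2 = {n6}; fixed.
Sat(AG ~halt) = {n6}
EG (AG ~halt): greatest fixpoint, start Z0 = {n6}, keep only states in Sat with some successor in Z. Already a fixed point.
Sat(EG (AG ~halt)) = {n6}
|Sat(EG (AG ~halt))| = |{n6}| = 1.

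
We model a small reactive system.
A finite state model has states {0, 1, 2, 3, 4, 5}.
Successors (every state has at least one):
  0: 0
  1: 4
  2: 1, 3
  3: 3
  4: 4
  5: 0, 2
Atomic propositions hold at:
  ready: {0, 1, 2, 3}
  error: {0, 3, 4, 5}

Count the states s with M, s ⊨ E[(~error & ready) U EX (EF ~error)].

Sat(~error) = {1, 2}
Sat(~error & ready) = {1, 2}
EF ~error: least fixpoint, start Z0 = {1, 2}, add states with some successor in Z. Z1 = {1, 2, 5}; fixed.
Sat(EF ~error) = {1, 2, 5}
Sat(EX (EF ~error)) = {s : some successor in {1, 2, 5}} = {2, 5}
E[(~error & ready) U EX (EF ~error)]: least fixpoint, start Z0 = Sat(EX (EF ~error)) = {2, 5}, add states in Sat(~error & ready) with some successor in Z. Already a fixed point.
Sat(E[(~error & ready) U EX (EF ~error)]) = {2, 5}
|Sat(E[(~error & ready) U EX (EF ~error)])| = |{2, 5}| = 2.

2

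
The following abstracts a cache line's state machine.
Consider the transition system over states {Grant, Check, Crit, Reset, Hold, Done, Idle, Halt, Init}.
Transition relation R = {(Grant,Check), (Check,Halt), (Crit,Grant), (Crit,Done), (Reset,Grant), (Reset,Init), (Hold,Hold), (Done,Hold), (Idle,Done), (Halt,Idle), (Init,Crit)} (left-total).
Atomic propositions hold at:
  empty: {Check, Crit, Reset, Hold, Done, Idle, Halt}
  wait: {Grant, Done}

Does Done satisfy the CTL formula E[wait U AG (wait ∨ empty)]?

Sat(wait ∨ empty) = {Grant, Check, Crit, Reset, Hold, Done, Idle, Halt}
AG (wait ∨ empty): greatest fixpoint, start Z0 = {Grant, Check, Crit, Reset, Hold, Done, Idle, Halt}, keep only states in Sat with every successor in Z. Z1 = {Grant, Check, Crit, Hold, Done, Idle, Halt}; fixed.
Sat(AG (wait ∨ empty)) = {Grant, Check, Crit, Hold, Done, Idle, Halt}
E[wait U AG (wait ∨ empty)]: least fixpoint, start Z0 = Sat(AG (wait ∨ empty)) = {Grant, Check, Crit, Hold, Done, Idle, Halt}, add states in Sat(wait) with some successor in Z. Already a fixed point.
Sat(E[wait U AG (wait ∨ empty)]) = {Grant, Check, Crit, Hold, Done, Idle, Halt}
Done ∈ Sat(E[wait U AG (wait ∨ empty)]) = {Grant, Check, Crit, Hold, Done, Idle, Halt}, so the formula holds at Done.

Yes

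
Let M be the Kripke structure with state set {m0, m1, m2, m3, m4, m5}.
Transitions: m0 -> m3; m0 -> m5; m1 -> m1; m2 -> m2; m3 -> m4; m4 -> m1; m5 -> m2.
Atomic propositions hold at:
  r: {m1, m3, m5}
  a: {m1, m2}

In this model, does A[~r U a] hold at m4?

Sat(~r) = {m0, m2, m4}
A[~r U a]: least fixpoint, start Z0 = Sat(a) = {m1, m2}, add states in Sat(~r) with every successor in Z. Z1 = {m1, m2, m4}; fixed.
Sat(A[~r U a]) = {m1, m2, m4}
m4 ∈ Sat(A[~r U a]) = {m1, m2, m4}, so the formula holds at m4.

Yes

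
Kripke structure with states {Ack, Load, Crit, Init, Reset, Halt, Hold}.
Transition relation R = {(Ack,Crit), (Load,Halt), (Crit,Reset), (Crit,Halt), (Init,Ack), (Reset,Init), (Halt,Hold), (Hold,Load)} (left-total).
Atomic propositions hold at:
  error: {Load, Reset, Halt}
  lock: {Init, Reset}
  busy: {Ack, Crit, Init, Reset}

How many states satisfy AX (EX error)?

3

Sat(EX error) = {s : some successor in {Load, Reset, Halt}} = {Load, Crit, Hold}
Sat(AX (EX error)) = {s : every successor in {Load, Crit, Hold}} = {Ack, Halt, Hold}
|Sat(AX (EX error))| = |{Ack, Halt, Hold}| = 3.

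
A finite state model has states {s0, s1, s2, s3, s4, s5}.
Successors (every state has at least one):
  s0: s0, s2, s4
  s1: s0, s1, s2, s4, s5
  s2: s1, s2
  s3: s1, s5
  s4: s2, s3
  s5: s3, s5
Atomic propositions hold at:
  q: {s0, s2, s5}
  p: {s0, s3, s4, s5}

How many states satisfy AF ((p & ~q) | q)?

5

Sat(~q) = {s1, s3, s4}
Sat(p & ~q) = {s3, s4}
Sat((p & ~q) | q) = {s0, s2, s3, s4, s5}
AF ((p & ~q) | q): least fixpoint, start Z0 = {s0, s2, s3, s4, s5}, add states with every successor in Z. Already a fixed point.
Sat(AF ((p & ~q) | q)) = {s0, s2, s3, s4, s5}
|Sat(AF ((p & ~q) | q))| = |{s0, s2, s3, s4, s5}| = 5.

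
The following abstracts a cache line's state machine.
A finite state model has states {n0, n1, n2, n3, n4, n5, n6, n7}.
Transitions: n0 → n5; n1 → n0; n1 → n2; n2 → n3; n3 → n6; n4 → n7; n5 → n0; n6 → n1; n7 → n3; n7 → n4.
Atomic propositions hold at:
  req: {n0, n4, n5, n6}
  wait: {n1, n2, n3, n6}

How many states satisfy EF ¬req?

6

Sat(¬req) = {n1, n2, n3, n7}
EF ¬req: least fixpoint, start Z0 = {n1, n2, n3, n7}, add states with some successor in Z. Z1 = {n1, n2, n3, n4, n6, n7}; fixed.
Sat(EF ¬req) = {n1, n2, n3, n4, n6, n7}
|Sat(EF ¬req)| = |{n1, n2, n3, n4, n6, n7}| = 6.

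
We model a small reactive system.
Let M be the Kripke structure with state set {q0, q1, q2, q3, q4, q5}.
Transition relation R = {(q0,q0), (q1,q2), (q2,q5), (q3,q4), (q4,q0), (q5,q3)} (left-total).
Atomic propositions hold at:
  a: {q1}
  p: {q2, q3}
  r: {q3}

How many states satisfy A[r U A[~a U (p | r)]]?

3

Sat(~a) = {q0, q2, q3, q4, q5}
Sat(p | r) = {q2, q3}
A[~a U (p | r)]: least fixpoint, start Z0 = Sat((p | r)) = {q2, q3}, add states in Sat(~a) with every successor in Z. Z1 = {q2, q3, q5}; fixed.
Sat(A[~a U (p | r)]) = {q2, q3, q5}
A[r U A[~a U (p | r)]]: least fixpoint, start Z0 = Sat(A[~a U (p | r)]) = {q2, q3, q5}, add states in Sat(r) with every successor in Z. Already a fixed point.
Sat(A[r U A[~a U (p | r)]]) = {q2, q3, q5}
|Sat(A[r U A[~a U (p | r)]])| = |{q2, q3, q5}| = 3.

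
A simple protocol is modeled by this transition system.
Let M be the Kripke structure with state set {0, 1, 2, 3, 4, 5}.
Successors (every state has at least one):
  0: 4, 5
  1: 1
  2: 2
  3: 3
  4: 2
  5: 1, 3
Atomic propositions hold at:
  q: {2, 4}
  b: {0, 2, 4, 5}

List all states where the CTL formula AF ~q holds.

{0, 1, 3, 5}

Sat(~q) = {0, 1, 3, 5}
AF ~q: least fixpoint, start Z0 = {0, 1, 3, 5}, add states with every successor in Z. Already a fixed point.
Sat(AF ~q) = {0, 1, 3, 5}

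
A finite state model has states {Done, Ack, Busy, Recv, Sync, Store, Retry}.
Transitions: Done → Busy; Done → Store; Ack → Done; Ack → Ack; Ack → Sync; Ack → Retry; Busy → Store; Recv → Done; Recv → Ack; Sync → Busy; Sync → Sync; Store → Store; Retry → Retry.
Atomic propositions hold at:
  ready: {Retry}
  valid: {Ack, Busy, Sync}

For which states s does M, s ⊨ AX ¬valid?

Sat(¬valid) = {Done, Recv, Store, Retry}
Sat(AX ¬valid) = {s : every successor in {Done, Recv, Store, Retry}} = {Busy, Store, Retry}

{Busy, Store, Retry}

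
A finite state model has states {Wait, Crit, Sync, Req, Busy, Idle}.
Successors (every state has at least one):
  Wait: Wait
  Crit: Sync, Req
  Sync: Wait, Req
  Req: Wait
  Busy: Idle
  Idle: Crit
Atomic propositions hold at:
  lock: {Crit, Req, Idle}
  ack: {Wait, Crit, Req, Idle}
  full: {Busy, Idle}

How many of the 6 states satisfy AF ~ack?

2

Sat(~ack) = {Sync, Busy}
AF ~ack: least fixpoint, start Z0 = {Sync, Busy}, add states with every successor in Z. Already a fixed point.
Sat(AF ~ack) = {Sync, Busy}
|Sat(AF ~ack)| = |{Sync, Busy}| = 2.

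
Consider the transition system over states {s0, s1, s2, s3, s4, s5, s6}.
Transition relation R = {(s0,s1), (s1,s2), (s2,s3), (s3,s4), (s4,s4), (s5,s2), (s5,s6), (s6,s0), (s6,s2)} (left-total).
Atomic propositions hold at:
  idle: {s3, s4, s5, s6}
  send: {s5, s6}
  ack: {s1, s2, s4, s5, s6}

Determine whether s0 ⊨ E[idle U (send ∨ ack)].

Sat(send ∨ ack) = {s1, s2, s4, s5, s6}
E[idle U (send ∨ ack)]: least fixpoint, start Z0 = Sat((send ∨ ack)) = {s1, s2, s4, s5, s6}, add states in Sat(idle) with some successor in Z. Z1 = {s1, s2, s3, s4, s5, s6}; fixed.
Sat(E[idle U (send ∨ ack)]) = {s1, s2, s3, s4, s5, s6}
s0 ∉ Sat(E[idle U (send ∨ ack)]) = {s1, s2, s3, s4, s5, s6}, so the formula does not hold at s0.

No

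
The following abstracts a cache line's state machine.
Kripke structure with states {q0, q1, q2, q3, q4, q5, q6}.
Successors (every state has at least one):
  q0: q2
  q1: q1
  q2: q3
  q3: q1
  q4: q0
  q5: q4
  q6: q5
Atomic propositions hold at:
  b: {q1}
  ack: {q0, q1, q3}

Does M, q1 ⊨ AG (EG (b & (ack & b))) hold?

Sat(ack & b) = {q1}
Sat(b & (ack & b)) = {q1}
EG (b & (ack & b)): greatest fixpoint, start Z0 = {q1}, keep only states in Sat with some successor in Z. Already a fixed point.
Sat(EG (b & (ack & b))) = {q1}
AG (EG (b & (ack & b))): greatest fixpoint, start Z0 = {q1}, keep only states in Sat with every successor in Z. Already a fixed point.
Sat(AG (EG (b & (ack & b)))) = {q1}
q1 ∈ Sat(AG (EG (b & (ack & b)))) = {q1}, so the formula holds at q1.

Yes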